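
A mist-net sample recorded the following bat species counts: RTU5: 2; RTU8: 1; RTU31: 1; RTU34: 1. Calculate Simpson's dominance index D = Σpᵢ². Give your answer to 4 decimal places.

0.2800

Total N = 2+1+1+1 = 5, so the proportions are 0.4, 0.2, 0.2, 0.2 (working shown to 6 dp, full precision carried).
D = 0.4² + 0.2² + 0.2² + 0.2² = 0.160000 + 0.040000 + 0.040000 + 0.040000 = 0.280000.
To 4 decimal places, D = 0.2800.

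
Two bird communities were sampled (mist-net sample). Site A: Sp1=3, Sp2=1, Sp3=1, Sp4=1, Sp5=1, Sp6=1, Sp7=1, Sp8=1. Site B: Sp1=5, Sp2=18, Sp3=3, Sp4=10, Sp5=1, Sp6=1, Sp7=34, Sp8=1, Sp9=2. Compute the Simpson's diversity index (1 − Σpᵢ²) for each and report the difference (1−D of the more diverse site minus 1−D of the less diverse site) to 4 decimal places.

0.1282

Site A: N=10, proportions 0.3, 0.1, 0.1, 0.1, 0.1, 0.1, 0.1, 0.1, giving 1−D = 0.840000 (working shown to 6 dp, full precision carried).
Site B: N=75, proportions 0.066667, 0.24, 0.04, 0.133333, 0.013333, 0.013333, 0.453333, 0.013333, 0.026667, giving 1−D = 0.711822.
Difference = |0.840000 − 0.711822| = 0.128178, i.e. 0.1282 to 4 decimal places.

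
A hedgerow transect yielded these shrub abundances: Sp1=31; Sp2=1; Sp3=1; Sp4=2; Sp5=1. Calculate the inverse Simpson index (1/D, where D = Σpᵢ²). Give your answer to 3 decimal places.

Total N = 31+1+1+2+1 = 36, so the proportions are 0.861111, 0.027778, 0.027778, 0.055556, 0.027778 (working shown to 6 dp, full precision carried).
D = 0.861111² + 0.027778² + 0.027778² + 0.055556² + 0.027778² = 0.741512 + 0.000772 + 0.000772 + 0.003086 + 0.000772 = 0.746914.
So 1/D = 1.33884, i.e. 1.339 to 3 decimal places.

1.339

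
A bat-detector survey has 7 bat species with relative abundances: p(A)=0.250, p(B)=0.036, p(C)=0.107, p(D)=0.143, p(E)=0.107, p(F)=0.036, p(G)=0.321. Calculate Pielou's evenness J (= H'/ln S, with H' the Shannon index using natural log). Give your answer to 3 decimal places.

H' = −Σ pᵢ ln pᵢ = −((-0.34657) + (-0.11967) + (-0.23914) + (-0.27812) + (-0.23914) + (-0.11967) + (-0.36476)) = 1.70707 (working shown to 5 dp, full precision carried).
With S = 7 species, ln S = 1.94591, so J = 1.70707/1.94591 = 0.87726, i.e. 0.877 to 3 decimal places.

0.877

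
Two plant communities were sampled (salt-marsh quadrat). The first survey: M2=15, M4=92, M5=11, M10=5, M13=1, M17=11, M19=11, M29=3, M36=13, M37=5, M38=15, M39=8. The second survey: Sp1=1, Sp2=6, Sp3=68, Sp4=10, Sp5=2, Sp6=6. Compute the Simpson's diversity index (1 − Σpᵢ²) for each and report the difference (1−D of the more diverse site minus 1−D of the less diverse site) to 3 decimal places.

The first survey: N=190, proportions 0.078947, 0.484211, 0.057895, 0.026316, 0.005263, 0.057895, 0.057895, 0.015789, 0.068421, 0.026316, 0.078947, 0.042105, giving 1−D = 0.734903 (working shown to 6 dp, full precision carried).
The second survey: N=93, proportions 0.010753, 0.064516, 0.731183, 0.107527, 0.021505, 0.064516, giving 1−D = 0.444907.
Difference = |0.734903 − 0.444907| = 0.289996, i.e. 0.290 to 3 decimal places.

0.290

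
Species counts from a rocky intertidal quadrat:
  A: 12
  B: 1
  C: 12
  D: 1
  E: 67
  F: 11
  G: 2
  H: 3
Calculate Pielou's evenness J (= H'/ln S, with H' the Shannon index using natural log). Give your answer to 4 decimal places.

Total N = 12+1+12+1+67+11+2+3 = 109, so the proportions are 0.110092, 0.009174, 0.110092, 0.009174, 0.614679, 0.100917, 0.018349, 0.027523 (working shown to 6 dp, full precision carried).
H' = −Σ pᵢ ln pᵢ = −((-0.242911) + (-0.043040) + (-0.242911) + (-0.043040) + (-0.299137) + (-0.231449) + (-0.073361) + (-0.098883)) = 1.274732.
With S = 8 species, ln S = 2.079442, so J = 1.274732/2.079442 = 0.613016, i.e. 0.6130 to 4 decimal places.

0.6130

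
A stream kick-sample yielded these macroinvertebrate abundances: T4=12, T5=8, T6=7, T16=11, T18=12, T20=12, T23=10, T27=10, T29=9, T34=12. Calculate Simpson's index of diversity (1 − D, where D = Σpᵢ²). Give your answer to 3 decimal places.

Total N = 12+8+7+11+12+12+10+10+9+12 = 103, so the proportions are 0.1165, 0.07767, 0.06796, 0.1068, 0.1165, 0.1165, 0.09709, 0.09709, 0.08738, 0.1165 (working shown to 5 dp, full precision carried).
D = 0.1165² + 0.07767² + 0.06796² + 0.1068² + 0.1165² + 0.1165² + 0.09709² + 0.09709² + 0.08738² + 0.1165² = 0.01357 + 0.00603 + 0.00462 + 0.01141 + 0.01357 + 0.01357 + 0.00943 + 0.00943 + 0.00764 + 0.01357 = 0.10284.
So 1 − D = 0.89716, i.e. 0.897 to 3 decimal places.

0.897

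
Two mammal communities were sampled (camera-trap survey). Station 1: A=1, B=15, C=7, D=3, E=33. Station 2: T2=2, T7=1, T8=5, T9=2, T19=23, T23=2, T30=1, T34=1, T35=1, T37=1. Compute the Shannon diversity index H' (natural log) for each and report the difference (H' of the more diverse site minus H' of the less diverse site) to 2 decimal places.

Station 1: N=59, proportions 0.0169, 0.2542, 0.1186, 0.0508, 0.5593, giving H' = 1.1466 (working shown to 4 dp, full precision carried).
Station 2: N=39, proportions 0.0513, 0.0256, 0.1282, 0.0513, 0.5897, 0.0513, 0.0256, 0.0256, 0.0256, 0.0256, giving H' = 1.5014.
Difference = |1.1466 − 1.5014| = 0.3548, i.e. 0.35 to 2 decimal places.

0.35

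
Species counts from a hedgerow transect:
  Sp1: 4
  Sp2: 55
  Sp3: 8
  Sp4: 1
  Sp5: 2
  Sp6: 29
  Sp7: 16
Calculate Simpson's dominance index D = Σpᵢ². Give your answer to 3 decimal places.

0.318

Total N = 4+55+8+1+2+29+16 = 115, so the proportions are 0.03478, 0.47826, 0.06957, 0.0087, 0.01739, 0.25217, 0.13913 (working shown to 5 dp, full precision carried).
D = 0.03478² + 0.47826² + 0.06957² + 0.0087² + 0.01739² + 0.25217² + 0.13913² = 0.00121 + 0.22873 + 0.00484 + 0.00008 + 0.00030 + 0.06359 + 0.01936 = 0.31811.
To 3 decimal places, D = 0.318.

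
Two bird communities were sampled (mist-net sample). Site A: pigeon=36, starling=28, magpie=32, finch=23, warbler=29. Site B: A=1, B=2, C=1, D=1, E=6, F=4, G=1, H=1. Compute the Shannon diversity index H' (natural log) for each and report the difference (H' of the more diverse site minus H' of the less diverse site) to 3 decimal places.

0.194

Site A: N=148, proportions 0.24324, 0.18919, 0.21622, 0.15541, 0.19595, giving H' = 1.59870 (working shown to 5 dp, full precision carried).
Site B: N=17, proportions 0.05882, 0.11765, 0.05882, 0.05882, 0.35294, 0.23529, 0.05882, 0.05882, giving H' = 1.79309.
Difference = |1.59870 − 1.79309| = 0.19439, i.e. 0.194 to 3 decimal places.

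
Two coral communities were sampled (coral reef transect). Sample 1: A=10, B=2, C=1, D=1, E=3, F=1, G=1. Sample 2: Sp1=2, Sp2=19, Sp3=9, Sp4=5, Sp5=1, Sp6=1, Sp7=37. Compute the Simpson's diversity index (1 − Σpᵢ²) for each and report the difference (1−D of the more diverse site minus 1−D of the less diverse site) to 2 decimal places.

Sample 1: N=19, proportions 0.5263, 0.1053, 0.0526, 0.0526, 0.1579, 0.0526, 0.0526, giving 1−D = 0.6759 (working shown to 4 dp, full precision carried).
Sample 2: N=74, proportions 0.027, 0.2568, 0.1216, 0.0676, 0.0135, 0.0135, 0.5, giving 1−D = 0.6636.
Difference = |0.6759 − 0.6636| = 0.0123, i.e. 0.01 to 2 decimal places.

0.01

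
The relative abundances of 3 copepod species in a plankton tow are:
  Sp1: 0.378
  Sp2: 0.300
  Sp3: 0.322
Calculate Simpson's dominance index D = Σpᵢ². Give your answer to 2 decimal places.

D = 0.378² + 0.3² + 0.322² = 0.1429 + 0.0900 + 0.1037 = 0.3366 (working shown to 4 dp, full precision carried).
To 2 decimal places, D = 0.34.

0.34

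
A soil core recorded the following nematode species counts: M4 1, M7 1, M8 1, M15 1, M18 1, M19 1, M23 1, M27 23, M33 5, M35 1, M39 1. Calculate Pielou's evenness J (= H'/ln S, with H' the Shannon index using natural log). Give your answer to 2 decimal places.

0.60

Total N = 1+1+1+1+1+1+1+23+5+1+1 = 37, so the proportions are 0.027, 0.027, 0.027, 0.027, 0.027, 0.027, 0.027, 0.6216, 0.1351, 0.027, 0.027 (working shown to 4 dp, full precision carried).
H' = −Σ pᵢ ln pᵢ = −((-0.0976) + (-0.0976) + (-0.0976) + (-0.0976) + (-0.0976) + (-0.0976) + (-0.0976) + (-0.2955) + (-0.2705) + (-0.0976) + (-0.0976)) = 1.4443.
With S = 11 species, ln S = 2.3979, so J = 1.4443/2.3979 = 0.6023, i.e. 0.60 to 2 decimal places.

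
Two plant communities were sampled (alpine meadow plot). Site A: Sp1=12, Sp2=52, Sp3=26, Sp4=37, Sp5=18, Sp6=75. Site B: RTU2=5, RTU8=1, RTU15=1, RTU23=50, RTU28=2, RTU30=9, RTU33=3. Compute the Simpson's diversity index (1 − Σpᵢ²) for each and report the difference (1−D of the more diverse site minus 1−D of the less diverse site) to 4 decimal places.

Site A: N=220, proportions 0.05454545, 0.23636364, 0.11818182, 0.16818182, 0.08181818, 0.34090909, giving 1−D = 0.77599174 (working shown to 8 dp, full precision carried).
Site B: N=71, proportions 0.07042254, 0.01408451, 0.01408451, 0.70422535, 0.02816901, 0.12676056, 0.04225352, giving 1−D = 0.48006348.
Difference = |0.77599174 − 0.48006348| = 0.29592826, i.e. 0.2959 to 4 decimal places.

0.2959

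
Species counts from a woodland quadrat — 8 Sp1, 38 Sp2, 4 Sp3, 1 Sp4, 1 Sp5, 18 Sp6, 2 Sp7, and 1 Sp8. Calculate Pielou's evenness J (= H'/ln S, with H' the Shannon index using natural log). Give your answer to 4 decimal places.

0.6547

Total N = 8+38+4+1+1+18+2+1 = 73, so the proportions are 0.109589, 0.520548, 0.054795, 0.013699, 0.013699, 0.246575, 0.027397, 0.013699 (working shown to 6 dp, full precision carried).
H' = −Σ pᵢ ln pᵢ = −((-0.242303) + (-0.339852) + (-0.159132) + (-0.058773) + (-0.058773) + (-0.345227) + (-0.098557) + (-0.058773)) = 1.361391.
With S = 8 species, ln S = 2.079442, so J = 1.361391/2.079442 = 0.654691, i.e. 0.6547 to 4 decimal places.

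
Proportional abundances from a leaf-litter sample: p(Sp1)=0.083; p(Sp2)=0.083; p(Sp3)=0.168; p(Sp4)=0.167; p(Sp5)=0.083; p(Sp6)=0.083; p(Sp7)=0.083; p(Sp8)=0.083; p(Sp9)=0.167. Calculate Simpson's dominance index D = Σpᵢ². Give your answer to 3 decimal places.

D = 0.083² + 0.083² + 0.168² + 0.167² + 0.083² + 0.083² + 0.083² + 0.083² + 0.167² = 0.00689 + 0.00689 + 0.02822 + 0.02789 + 0.00689 + 0.00689 + 0.00689 + 0.00689 + 0.02789 = 0.12534 (working shown to 5 dp, full precision carried).
To 3 decimal places, D = 0.125.

0.125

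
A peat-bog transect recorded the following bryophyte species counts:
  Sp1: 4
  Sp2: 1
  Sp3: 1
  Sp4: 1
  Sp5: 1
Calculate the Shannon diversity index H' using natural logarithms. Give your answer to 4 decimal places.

1.3863

Total N = 4+1+1+1+1 = 8, so the proportions are 0.5, 0.125, 0.125, 0.125, 0.125 (working shown to 6 dp, full precision carried).
Each pᵢ ln pᵢ term: 0.5×(-0.693147)=-0.346574, 0.125×(-2.079442)=-0.259930, 0.125×(-2.079442)=-0.259930, 0.125×(-2.079442)=-0.259930, 0.125×(-2.079442)=-0.259930.
Sum = -1.386294, so H' = 1.3863.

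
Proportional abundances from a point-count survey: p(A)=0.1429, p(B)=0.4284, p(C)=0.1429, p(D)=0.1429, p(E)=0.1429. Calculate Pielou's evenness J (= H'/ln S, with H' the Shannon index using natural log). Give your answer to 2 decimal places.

0.92

H' = −Σ pᵢ ln pᵢ = −((-0.2780) + (-0.3632) + (-0.2780) + (-0.2780) + (-0.2780)) = 1.4753 (working shown to 4 dp, full precision carried).
With S = 5 species, ln S = 1.6094, so J = 1.4753/1.6094 = 0.9166, i.e. 0.92 to 2 decimal places.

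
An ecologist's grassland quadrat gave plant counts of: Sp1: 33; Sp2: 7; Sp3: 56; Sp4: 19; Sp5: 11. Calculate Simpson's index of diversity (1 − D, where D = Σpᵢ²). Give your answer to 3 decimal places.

Total N = 33+7+56+19+11 = 126, so the proportions are 0.2619, 0.05556, 0.44444, 0.15079, 0.0873 (working shown to 5 dp, full precision carried).
D = 0.2619² + 0.05556² + 0.44444² + 0.15079² + 0.0873² = 0.06859 + 0.00309 + 0.19753 + 0.02274 + 0.00762 = 0.29957.
So 1 − D = 0.70043, i.e. 0.700 to 3 decimal places.

0.700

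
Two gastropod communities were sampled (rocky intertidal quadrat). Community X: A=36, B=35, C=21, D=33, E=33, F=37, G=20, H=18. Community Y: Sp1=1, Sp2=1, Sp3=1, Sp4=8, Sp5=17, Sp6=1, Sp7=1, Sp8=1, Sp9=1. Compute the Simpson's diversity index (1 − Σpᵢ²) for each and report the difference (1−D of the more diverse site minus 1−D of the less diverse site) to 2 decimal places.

Community X: N=233, proportions 0.15451, 0.15021, 0.09013, 0.14163, 0.14163, 0.1588, 0.08584, 0.07725, giving 1−D = 0.86677 (working shown to 5 dp, full precision carried).
Community Y: N=32, proportions 0.03125, 0.03125, 0.03125, 0.25, 0.53125, 0.03125, 0.03125, 0.03125, 0.03125, giving 1−D = 0.64844.
Difference = |0.86677 − 0.64844| = 0.21833, i.e. 0.22 to 2 decimal places.

0.22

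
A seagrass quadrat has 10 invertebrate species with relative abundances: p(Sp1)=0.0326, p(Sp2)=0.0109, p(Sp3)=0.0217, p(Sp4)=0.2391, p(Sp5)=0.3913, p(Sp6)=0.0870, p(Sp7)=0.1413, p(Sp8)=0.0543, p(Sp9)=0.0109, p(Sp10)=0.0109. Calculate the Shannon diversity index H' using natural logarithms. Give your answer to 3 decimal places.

1.699

Each pᵢ ln pᵢ term (working shown to 5 dp, full precision carried): 0.0326×(-3.42344)=-0.11160, 0.0109×(-4.51899)=-0.04926, 0.0217×(-3.83044)=-0.08312, 0.2391×(-1.43087)=-0.34212, 0.3913×(-0.93828)=-0.36715, 0.087×(-2.44185)=-0.21244, 0.1413×(-1.95687)=-0.27651, 0.0543×(-2.91323)=-0.15819, 0.0109×(-4.51899)=-0.04926, 0.0109×(-4.51899)=-0.04926.
Sum = -1.69890, so H' = 1.699.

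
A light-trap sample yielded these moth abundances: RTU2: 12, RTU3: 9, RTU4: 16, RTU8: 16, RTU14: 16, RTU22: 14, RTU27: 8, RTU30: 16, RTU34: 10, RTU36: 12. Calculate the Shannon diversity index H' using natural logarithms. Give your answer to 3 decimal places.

2.275

Total N = 12+9+16+16+16+14+8+16+10+12 = 129, so the proportions are 0.09302, 0.06977, 0.12403, 0.12403, 0.12403, 0.10853, 0.06202, 0.12403, 0.07752, 0.09302 (working shown to 5 dp, full precision carried).
Each pᵢ ln pᵢ term: 0.09302×(-2.37491)=-0.22092, 0.06977×(-2.66259)=-0.18576, 0.12403×(-2.08722)=-0.25888, 0.12403×(-2.08722)=-0.25888, 0.12403×(-2.08722)=-0.25888, 0.10853×(-2.22076)=-0.24101, 0.06202×(-2.78037)=-0.17243, 0.12403×(-2.08722)=-0.25888, 0.07752×(-2.55723)=-0.19823, 0.09302×(-2.37491)=-0.22092.
Sum = -2.27480, so H' = 2.275.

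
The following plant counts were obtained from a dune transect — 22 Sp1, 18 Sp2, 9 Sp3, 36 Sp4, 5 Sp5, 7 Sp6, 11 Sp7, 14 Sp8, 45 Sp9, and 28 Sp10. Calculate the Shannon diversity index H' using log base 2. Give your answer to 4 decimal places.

3.0321

Total N = 22+18+9+36+5+7+11+14+45+28 = 195, so the proportions are 0.112821, 0.092308, 0.046154, 0.184615, 0.025641, 0.035897, 0.05641, 0.071795, 0.230769, 0.14359 (working shown to 6 dp, full precision carried).
Each pᵢ log₂ pᵢ term: 0.112821×(-3.147899)=-0.355148, 0.092308×(-3.437405)=-0.317299, 0.046154×(-4.437405)=-0.204803, 0.184615×(-2.437405)=-0.449983, 0.025641×(-5.285402)=-0.135523, 0.035897×(-4.799975)=-0.172307, 0.05641×(-4.147899)=-0.233984, 0.071795×(-3.799975)=-0.272819, 0.230769×(-2.115477)=-0.488187, 0.14359×(-2.799975)=-0.402048.
Sum = -3.032100, so H' = 3.0321.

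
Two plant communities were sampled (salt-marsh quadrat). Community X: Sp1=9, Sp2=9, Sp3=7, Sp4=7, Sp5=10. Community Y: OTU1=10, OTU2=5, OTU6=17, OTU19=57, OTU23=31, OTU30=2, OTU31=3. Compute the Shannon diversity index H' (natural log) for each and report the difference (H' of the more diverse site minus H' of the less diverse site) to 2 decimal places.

0.14

Community X: N=42, proportions 0.2143, 0.2143, 0.1667, 0.1667, 0.2381, giving H' = 1.5991 (working shown to 4 dp, full precision carried).
Community Y: N=125, proportions 0.08, 0.04, 0.136, 0.456, 0.248, 0.016, 0.024, giving H' = 1.4617.
Difference = |1.5991 − 1.4617| = 0.1374, i.e. 0.14 to 2 decimal places.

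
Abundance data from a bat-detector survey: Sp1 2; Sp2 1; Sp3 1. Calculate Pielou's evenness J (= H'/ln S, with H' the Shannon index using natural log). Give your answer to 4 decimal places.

0.9464

Total N = 2+1+1 = 4, so the proportions are 0.5, 0.25, 0.25 (working shown to 6 dp, full precision carried).
H' = −Σ pᵢ ln pᵢ = −((-0.346574) + (-0.346574) + (-0.346574)) = 1.039721.
With S = 3 species, ln S = 1.098612, so J = 1.039721/1.098612 = 0.946395, i.e. 0.9464 to 4 decimal places.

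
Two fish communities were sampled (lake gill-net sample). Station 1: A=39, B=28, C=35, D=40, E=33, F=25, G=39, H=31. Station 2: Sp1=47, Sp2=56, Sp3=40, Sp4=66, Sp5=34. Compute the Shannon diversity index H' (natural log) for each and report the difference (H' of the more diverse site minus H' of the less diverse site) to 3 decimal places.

Station 1: N=270, proportions 0.1444444444, 0.1037037037, 0.1296296296, 0.1481481481, 0.1222222222, 0.0925925926, 0.1444444444, 0.1148148148, giving H' = 2.0674510572 (working shown to 10 dp, full precision carried).
Station 2: N=243, proportions 0.1934156379, 0.2304526749, 0.1646090535, 0.2716049383, 0.1399176955, giving H' = 1.5821755136.
Difference = |2.0674510572 − 1.5821755136| = 0.4852755436, i.e. 0.485 to 3 decimal places.

0.485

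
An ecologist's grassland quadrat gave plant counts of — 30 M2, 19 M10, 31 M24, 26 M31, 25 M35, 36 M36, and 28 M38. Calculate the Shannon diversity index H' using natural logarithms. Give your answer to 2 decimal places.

Total N = 30+19+31+26+25+36+28 = 195, so the proportions are 0.1538, 0.0974, 0.159, 0.1333, 0.1282, 0.1846, 0.1436 (working shown to 4 dp, full precision carried).
Each pᵢ ln pᵢ term: 0.1538×(-1.8718)=-0.2880, 0.0974×(-2.3286)=-0.2269, 0.159×(-1.8390)=-0.2924, 0.1333×(-2.0149)=-0.2687, 0.1282×(-2.0541)=-0.2633, 0.1846×(-1.6895)=-0.3119, 0.1436×(-1.9408)=-0.2787.
Sum = -1.9298, so H' = 1.93.

1.93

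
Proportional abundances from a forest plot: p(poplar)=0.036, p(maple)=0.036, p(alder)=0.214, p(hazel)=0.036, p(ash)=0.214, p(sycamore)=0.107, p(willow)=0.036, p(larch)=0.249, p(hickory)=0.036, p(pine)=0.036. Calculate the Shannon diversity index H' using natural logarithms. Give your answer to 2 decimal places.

Each pᵢ ln pᵢ term (working shown to 4 dp, full precision carried): 0.036×(-3.3242)=-0.1197, 0.036×(-3.3242)=-0.1197, 0.214×(-1.5418)=-0.3299, 0.036×(-3.3242)=-0.1197, 0.214×(-1.5418)=-0.3299, 0.107×(-2.2349)=-0.2391, 0.036×(-3.3242)=-0.1197, 0.249×(-1.3903)=-0.3462, 0.036×(-3.3242)=-0.1197, 0.036×(-3.3242)=-0.1197.
Sum = -1.9632, so H' = 1.96.

1.96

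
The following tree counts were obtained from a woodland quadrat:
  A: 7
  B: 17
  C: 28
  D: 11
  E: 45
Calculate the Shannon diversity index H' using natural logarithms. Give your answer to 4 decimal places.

1.4158

Total N = 7+17+28+11+45 = 108, so the proportions are 0.064815, 0.157407, 0.259259, 0.101852, 0.416667 (working shown to 6 dp, full precision carried).
Each pᵢ ln pᵢ term: 0.064815×(-2.736221)=-0.177348, 0.157407×(-1.848918)=-0.291033, 0.259259×(-1.349927)=-0.349981, 0.101852×(-2.284236)=-0.232654, 0.416667×(-0.875469)=-0.364779.
Sum = -1.415794, so H' = 1.4158.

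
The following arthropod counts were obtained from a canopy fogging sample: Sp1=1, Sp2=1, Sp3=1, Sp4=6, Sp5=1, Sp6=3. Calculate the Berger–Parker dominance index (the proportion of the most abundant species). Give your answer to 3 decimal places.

Total N = 1+1+1+6+1+3 = 13, so the proportions are 0.07692, 0.07692, 0.07692, 0.46154, 0.07692, 0.23077 (working shown to 5 dp, full precision carried).
The largest proportion is 0.46154, i.e. d = 0.462 to 3 decimal places.

0.462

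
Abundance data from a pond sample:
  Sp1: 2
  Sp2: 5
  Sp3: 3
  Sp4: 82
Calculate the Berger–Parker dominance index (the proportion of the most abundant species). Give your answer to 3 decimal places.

0.891

Total N = 2+5+3+82 = 92, so the proportions are 0.02174, 0.05435, 0.03261, 0.8913 (working shown to 5 dp, full precision carried).
The largest proportion is 0.8913, i.e. d = 0.891 to 3 decimal places.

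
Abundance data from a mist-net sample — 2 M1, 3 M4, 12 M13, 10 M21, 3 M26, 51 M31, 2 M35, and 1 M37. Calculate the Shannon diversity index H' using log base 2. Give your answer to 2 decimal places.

Total N = 2+3+12+10+3+51+2+1 = 84, so the proportions are 0.0238, 0.0357, 0.1429, 0.119, 0.0357, 0.6071, 0.0238, 0.0119 (working shown to 4 dp, full precision carried).
Each pᵢ log₂ pᵢ term: 0.0238×(-5.3923)=-0.1284, 0.0357×(-4.8074)=-0.1717, 0.1429×(-2.8074)=-0.4011, 0.119×(-3.0704)=-0.3655, 0.0357×(-4.8074)=-0.1717, 0.6071×(-0.7199)=-0.4371, 0.0238×(-5.3923)=-0.1284, 0.0119×(-6.3923)=-0.0761.
Sum = -1.8799, so H' = 1.88.

1.88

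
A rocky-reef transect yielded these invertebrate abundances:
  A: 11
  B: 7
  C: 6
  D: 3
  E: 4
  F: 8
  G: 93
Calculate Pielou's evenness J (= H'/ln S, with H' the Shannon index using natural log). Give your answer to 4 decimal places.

0.5714

Total N = 11+7+6+3+4+8+93 = 132, so the proportions are 0.083333, 0.05303, 0.045455, 0.022727, 0.030303, 0.060606, 0.704545 (working shown to 6 dp, full precision carried).
H' = −Σ pᵢ ln pᵢ = −((-0.207076) + (-0.155744) + (-0.140502) + (-0.086004) + (-0.105955) + (-0.169901) + (-0.246734)) = 1.111915.
With S = 7 species, ln S = 1.945910, so J = 1.111915/1.945910 = 0.571411, i.e. 0.5714 to 4 decimal places.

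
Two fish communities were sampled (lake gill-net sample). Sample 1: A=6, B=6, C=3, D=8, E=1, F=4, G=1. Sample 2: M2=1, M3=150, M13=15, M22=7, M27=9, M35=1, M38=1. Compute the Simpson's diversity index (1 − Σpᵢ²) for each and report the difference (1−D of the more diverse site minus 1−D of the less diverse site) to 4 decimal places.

Sample 1: N=29, proportions 0.206897, 0.206897, 0.103448, 0.275862, 0.034483, 0.137931, 0.034483, giving 1−D = 0.806183 (working shown to 6 dp, full precision carried).
Sample 2: N=184, proportions 0.005435, 0.815217, 0.081522, 0.038043, 0.048913, 0.005435, 0.005435, giving 1−D = 0.324846.
Difference = |0.806183 − 0.324846| = 0.481337, i.e. 0.4813 to 4 decimal places.

0.4813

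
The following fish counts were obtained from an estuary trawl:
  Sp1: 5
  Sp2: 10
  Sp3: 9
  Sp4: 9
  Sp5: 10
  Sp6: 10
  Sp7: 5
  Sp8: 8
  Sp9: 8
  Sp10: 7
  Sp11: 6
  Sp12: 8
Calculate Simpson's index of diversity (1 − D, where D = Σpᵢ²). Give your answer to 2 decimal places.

Total N = 5+10+9+9+10+10+5+8+8+7+6+8 = 95, so the proportions are 0.0526, 0.1053, 0.0947, 0.0947, 0.1053, 0.1053, 0.0526, 0.0842, 0.0842, 0.0737, 0.0632, 0.0842 (working shown to 4 dp, full precision carried).
D = 0.0526² + 0.1053² + 0.0947² + 0.0947² + 0.1053² + 0.1053² + 0.0526² + 0.0842² + 0.0842² + 0.0737² + 0.0632² + 0.0842² = 0.0028 + 0.0111 + 0.0090 + 0.0090 + 0.0111 + 0.0111 + 0.0028 + 0.0071 + 0.0071 + 0.0054 + 0.0040 + 0.0071 = 0.0874.
So 1 − D = 0.9126, i.e. 0.91 to 2 decimal places.

0.91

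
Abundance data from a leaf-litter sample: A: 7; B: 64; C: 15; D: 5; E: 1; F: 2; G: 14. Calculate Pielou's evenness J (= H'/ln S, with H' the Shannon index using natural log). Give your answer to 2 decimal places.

Total N = 7+64+15+5+1+2+14 = 108, so the proportions are 0.0648, 0.5926, 0.1389, 0.0463, 0.0093, 0.0185, 0.1296 (working shown to 4 dp, full precision carried).
H' = −Σ pᵢ ln pᵢ = −((-0.1773) + (-0.3101) + (-0.2742) + (-0.1423) + (-0.0434) + (-0.0739) + (-0.2648)) = 1.2859.
With S = 7 species, ln S = 1.9459, so J = 1.2859/1.9459 = 0.6608, i.e. 0.66 to 2 decimal places.

0.66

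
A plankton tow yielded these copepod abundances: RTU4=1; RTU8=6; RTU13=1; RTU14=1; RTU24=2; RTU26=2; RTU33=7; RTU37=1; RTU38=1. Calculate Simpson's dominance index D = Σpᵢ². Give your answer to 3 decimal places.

Total N = 1+6+1+1+2+2+7+1+1 = 22, so the proportions are 0.04545, 0.27273, 0.04545, 0.04545, 0.09091, 0.09091, 0.31818, 0.04545, 0.04545 (working shown to 5 dp, full precision carried).
D = 0.04545² + 0.27273² + 0.04545² + 0.04545² + 0.09091² + 0.09091² + 0.31818² + 0.04545² + 0.04545² = 0.00207 + 0.07438 + 0.00207 + 0.00207 + 0.00826 + 0.00826 + 0.10124 + 0.00207 + 0.00207 = 0.20248.
To 3 decimal places, D = 0.202.

0.202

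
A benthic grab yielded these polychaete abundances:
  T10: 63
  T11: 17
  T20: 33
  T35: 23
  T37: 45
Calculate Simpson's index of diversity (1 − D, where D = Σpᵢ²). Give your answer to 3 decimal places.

Total N = 63+17+33+23+45 = 181, so the proportions are 0.34807, 0.09392, 0.18232, 0.12707, 0.24862 (working shown to 5 dp, full precision carried).
D = 0.34807² + 0.09392² + 0.18232² + 0.12707² + 0.24862² = 0.12115 + 0.00882 + 0.03324 + 0.01615 + 0.06181 = 0.24117.
So 1 − D = 0.75883, i.e. 0.759 to 3 decimal places.

0.759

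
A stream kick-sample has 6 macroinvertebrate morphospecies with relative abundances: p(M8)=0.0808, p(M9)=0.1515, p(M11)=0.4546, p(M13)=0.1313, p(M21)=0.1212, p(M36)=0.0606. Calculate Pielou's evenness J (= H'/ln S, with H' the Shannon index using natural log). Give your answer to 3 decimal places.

0.859

H' = −Σ pᵢ ln pᵢ = −((-0.20327) + (-0.28591) + (-0.35838) + (-0.26657) + (-0.25577) + (-0.16989)) = 1.53979 (working shown to 5 dp, full precision carried).
With S = 6 species, ln S = 1.79176, so J = 1.53979/1.79176 = 0.85938, i.e. 0.859 to 3 decimal places.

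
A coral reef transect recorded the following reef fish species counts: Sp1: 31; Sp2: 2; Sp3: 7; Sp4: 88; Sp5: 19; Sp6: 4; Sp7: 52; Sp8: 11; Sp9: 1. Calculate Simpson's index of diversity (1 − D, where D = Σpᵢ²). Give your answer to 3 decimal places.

0.741

Total N = 31+2+7+88+19+4+52+11+1 = 215, so the proportions are 0.14419, 0.0093, 0.03256, 0.4093, 0.08837, 0.0186, 0.24186, 0.05116, 0.00465 (working shown to 5 dp, full precision carried).
D = 0.14419² + 0.0093² + 0.03256² + 0.4093² + 0.08837² + 0.0186² + 0.24186² + 0.05116² + 0.00465² = 0.02079 + 0.00009 + 0.00106 + 0.16753 + 0.00781 + 0.00035 + 0.05850 + 0.00262 + 0.00002 = 0.25876.
So 1 − D = 0.74124, i.e. 0.741 to 3 decimal places.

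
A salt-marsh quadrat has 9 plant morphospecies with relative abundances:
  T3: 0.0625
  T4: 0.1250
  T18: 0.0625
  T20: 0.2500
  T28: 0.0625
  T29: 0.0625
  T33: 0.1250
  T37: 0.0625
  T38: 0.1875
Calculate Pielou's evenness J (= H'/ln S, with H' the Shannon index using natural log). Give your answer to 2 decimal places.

0.93

H' = −Σ pᵢ ln pᵢ = −((-0.1733) + (-0.2599) + (-0.1733) + (-0.3466) + (-0.1733) + (-0.1733) + (-0.2599) + (-0.1733) + (-0.3139)) = 2.0467 (working shown to 4 dp, full precision carried).
With S = 9 species, ln S = 2.1972, so J = 2.0467/2.1972 = 0.9315, i.e. 0.93 to 2 decimal places.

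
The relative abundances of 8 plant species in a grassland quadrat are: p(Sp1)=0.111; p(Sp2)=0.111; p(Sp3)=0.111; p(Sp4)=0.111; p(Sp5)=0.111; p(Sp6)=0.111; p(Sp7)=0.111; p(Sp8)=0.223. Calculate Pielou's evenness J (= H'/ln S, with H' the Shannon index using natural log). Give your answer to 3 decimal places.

H' = −Σ pᵢ ln pᵢ = −((-0.24400) + (-0.24400) + (-0.24400) + (-0.24400) + (-0.24400) + (-0.24400) + (-0.24400) + (-0.33463)) = 2.04265 (working shown to 5 dp, full precision carried).
With S = 8 species, ln S = 2.07944, so J = 2.04265/2.07944 = 0.98231, i.e. 0.982 to 3 decimal places.

0.982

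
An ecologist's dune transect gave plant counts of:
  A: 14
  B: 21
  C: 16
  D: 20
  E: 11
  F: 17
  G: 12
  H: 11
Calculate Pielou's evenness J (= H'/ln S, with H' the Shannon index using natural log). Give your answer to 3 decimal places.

Total N = 14+21+16+20+11+17+12+11 = 122, so the proportions are 0.11475, 0.17213, 0.13115, 0.16393, 0.09016, 0.13934, 0.09836, 0.09016 (working shown to 5 dp, full precision carried).
H' = −Σ pᵢ ln pᵢ = −((-0.24844) + (-0.30286) + (-0.26642) + (-0.29644) + (-0.21695) + (-0.27462) + (-0.22811) + (-0.21695)) = 2.05078.
With S = 8 species, ln S = 2.07944, so J = 2.05078/2.07944 = 0.98622, i.e. 0.986 to 3 decimal places.

0.986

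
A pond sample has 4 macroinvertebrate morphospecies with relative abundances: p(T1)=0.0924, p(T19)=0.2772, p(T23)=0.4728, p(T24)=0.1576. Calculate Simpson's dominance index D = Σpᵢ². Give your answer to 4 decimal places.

0.3338

D = 0.0924² + 0.2772² + 0.4728² + 0.1576² = 0.008538 + 0.076840 + 0.223540 + 0.024838 = 0.333755 (working shown to 6 dp, full precision carried).
To 4 decimal places, D = 0.3338.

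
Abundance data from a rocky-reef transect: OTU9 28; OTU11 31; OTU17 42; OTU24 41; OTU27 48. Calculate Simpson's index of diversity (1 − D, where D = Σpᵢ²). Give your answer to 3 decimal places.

Total N = 28+31+42+41+48 = 190, so the proportions are 0.14737, 0.16316, 0.22105, 0.21579, 0.25263 (working shown to 5 dp, full precision carried).
D = 0.14737² + 0.16316² + 0.22105² + 0.21579² + 0.25263² = 0.02172 + 0.02662 + 0.04886 + 0.04657 + 0.06382 = 0.20759.
So 1 − D = 0.79241, i.e. 0.792 to 3 decimal places.

0.792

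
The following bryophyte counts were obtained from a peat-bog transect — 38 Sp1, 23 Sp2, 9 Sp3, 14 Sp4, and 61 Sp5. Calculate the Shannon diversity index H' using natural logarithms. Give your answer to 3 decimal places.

1.405

Total N = 38+23+9+14+61 = 145, so the proportions are 0.262069, 0.158621, 0.062069, 0.096552, 0.42069 (working shown to 6 dp, full precision carried).
Each pᵢ ln pᵢ term: 0.262069×(-1.339148)=-0.350949, 0.158621×(-1.841240)=-0.292059, 0.062069×(-2.779509)=-0.172521, 0.096552×(-2.337676)=-0.225707, 0.42069×(-0.865860)=-0.364258.
Sum = -1.405494, so H' = 1.405.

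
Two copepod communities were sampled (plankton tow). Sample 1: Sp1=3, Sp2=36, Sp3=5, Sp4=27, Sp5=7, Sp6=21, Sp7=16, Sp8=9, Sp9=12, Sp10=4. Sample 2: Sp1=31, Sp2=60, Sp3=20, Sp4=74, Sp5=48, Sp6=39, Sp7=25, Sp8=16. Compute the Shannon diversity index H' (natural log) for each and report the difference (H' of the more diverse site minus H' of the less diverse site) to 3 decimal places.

0.076

Sample 1: N=140, proportions 0.02143, 0.25714, 0.03571, 0.19286, 0.05, 0.15, 0.11429, 0.06429, 0.08571, 0.02857, giving H' = 2.03883 (working shown to 5 dp, full precision carried).
Sample 2: N=313, proportions 0.09904, 0.19169, 0.0639, 0.23642, 0.15335, 0.1246, 0.07987, 0.05112, giving H' = 1.96327.
Difference = |2.03883 − 1.96327| = 0.07556, i.e. 0.076 to 3 decimal places.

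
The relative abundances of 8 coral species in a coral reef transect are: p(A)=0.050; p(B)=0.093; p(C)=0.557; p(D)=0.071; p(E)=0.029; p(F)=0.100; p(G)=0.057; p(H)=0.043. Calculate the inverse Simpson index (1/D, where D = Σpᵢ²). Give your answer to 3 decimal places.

2.921

D = 0.05² + 0.093² + 0.557² + 0.071² + 0.029² + 0.1² + 0.057² + 0.043² = 0.002500 + 0.008649 + 0.310249 + 0.005041 + 0.000841 + 0.010000 + 0.003249 + 0.001849 = 0.342378 (working shown to 6 dp, full precision carried).
So 1/D = 2.92075, i.e. 2.921 to 3 decimal places.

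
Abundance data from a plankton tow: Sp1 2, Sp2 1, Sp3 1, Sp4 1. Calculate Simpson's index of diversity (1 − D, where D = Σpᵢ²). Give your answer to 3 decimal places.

0.720

Total N = 2+1+1+1 = 5, so the proportions are 0.4, 0.2, 0.2, 0.2 (working shown to 5 dp, full precision carried).
D = 0.4² + 0.2² + 0.2² + 0.2² = 0.16000 + 0.04000 + 0.04000 + 0.04000 = 0.28000.
So 1 − D = 0.72000, i.e. 0.720 to 3 decimal places.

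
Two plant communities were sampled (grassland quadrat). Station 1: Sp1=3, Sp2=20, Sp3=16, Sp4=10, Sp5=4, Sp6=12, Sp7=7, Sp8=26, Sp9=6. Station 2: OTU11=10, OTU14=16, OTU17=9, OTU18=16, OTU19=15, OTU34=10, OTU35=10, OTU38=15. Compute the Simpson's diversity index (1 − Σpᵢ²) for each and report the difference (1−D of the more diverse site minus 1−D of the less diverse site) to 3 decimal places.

0.024

Station 1: N=104, proportions 0.02885, 0.19231, 0.15385, 0.09615, 0.03846, 0.11538, 0.06731, 0.25, 0.05769, giving 1−D = 0.84412 (working shown to 5 dp, full precision carried).
Station 2: N=101, proportions 0.09901, 0.15842, 0.08911, 0.15842, 0.14851, 0.09901, 0.09901, 0.14851, giving 1−D = 0.86835.
Difference = |0.84412 − 0.86835| = 0.02423, i.e. 0.024 to 3 decimal places.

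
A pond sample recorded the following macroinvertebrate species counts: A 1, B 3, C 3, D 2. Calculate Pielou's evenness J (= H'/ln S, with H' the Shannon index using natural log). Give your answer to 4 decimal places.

Total N = 1+3+3+2 = 9, so the proportions are 0.111111, 0.333333, 0.333333, 0.222222 (working shown to 6 dp, full precision carried).
H' = −Σ pᵢ ln pᵢ = −((-0.244136) + (-0.366204) + (-0.366204) + (-0.334239)) = 1.310784.
With S = 4 species, ln S = 1.386294, so J = 1.310784/1.386294 = 0.945531, i.e. 0.9455 to 4 decimal places.

0.9455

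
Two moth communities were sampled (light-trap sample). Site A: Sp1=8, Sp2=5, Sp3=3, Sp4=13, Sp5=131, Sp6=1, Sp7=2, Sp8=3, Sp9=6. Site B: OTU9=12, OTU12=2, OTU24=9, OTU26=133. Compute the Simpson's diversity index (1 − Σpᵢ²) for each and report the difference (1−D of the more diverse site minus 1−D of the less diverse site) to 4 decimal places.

0.1455

Site A: N=172, proportions 0.046512, 0.02907, 0.017442, 0.075581, 0.761628, 0.005814, 0.011628, 0.017442, 0.034884, giving 1−D = 0.409208 (working shown to 6 dp, full precision carried).
Site B: N=156, proportions 0.076923, 0.012821, 0.057692, 0.852564, giving 1−D = 0.263725.
Difference = |0.409208 − 0.263725| = 0.145483, i.e. 0.1455 to 4 decimal places.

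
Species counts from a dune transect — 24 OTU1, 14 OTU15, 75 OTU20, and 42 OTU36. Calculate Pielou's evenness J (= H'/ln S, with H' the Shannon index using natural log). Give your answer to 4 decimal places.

Total N = 24+14+75+42 = 155, so the proportions are 0.154839, 0.090323, 0.483871, 0.270968 (working shown to 6 dp, full precision carried).
H' = −Σ pᵢ ln pᵢ = −((-0.288832) + (-0.217169) + (-0.351260) + (-0.353818)) = 1.211078.
With S = 4 species, ln S = 1.386294, so J = 1.211078/1.386294 = 0.873608, i.e. 0.8736 to 4 decimal places.

0.8736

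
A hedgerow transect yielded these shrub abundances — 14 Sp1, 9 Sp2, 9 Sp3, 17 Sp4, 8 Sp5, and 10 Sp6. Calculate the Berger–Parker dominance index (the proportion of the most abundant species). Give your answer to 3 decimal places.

Total N = 14+9+9+17+8+10 = 67, so the proportions are 0.20896, 0.13433, 0.13433, 0.25373, 0.1194, 0.14925 (working shown to 5 dp, full precision carried).
The largest proportion is 0.25373, i.e. d = 0.254 to 3 decimal places.

0.254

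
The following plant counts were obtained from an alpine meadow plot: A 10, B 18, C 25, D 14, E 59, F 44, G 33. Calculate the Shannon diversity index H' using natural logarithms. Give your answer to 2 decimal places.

Total N = 10+18+25+14+59+44+33 = 203, so the proportions are 0.0493, 0.0887, 0.1232, 0.069, 0.2906, 0.2167, 0.1626 (working shown to 4 dp, full precision carried).
Each pᵢ ln pᵢ term: 0.0493×(-3.0106)=-0.1483, 0.0887×(-2.4228)=-0.2148, 0.1232×(-2.0943)=-0.2579, 0.069×(-2.6741)=-0.1844, 0.2906×(-1.2357)=-0.3591, 0.2167×(-1.5290)=-0.3314, 0.1626×(-1.8167)=-0.2953.
Sum = -1.7914, so H' = 1.79.

1.79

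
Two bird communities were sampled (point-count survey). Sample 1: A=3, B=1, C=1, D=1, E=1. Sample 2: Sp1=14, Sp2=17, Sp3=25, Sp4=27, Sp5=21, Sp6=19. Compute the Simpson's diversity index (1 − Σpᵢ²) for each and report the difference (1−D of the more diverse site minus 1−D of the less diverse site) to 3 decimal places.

0.091

Sample 1: N=7, proportions 0.42857, 0.14286, 0.14286, 0.14286, 0.14286, giving 1−D = 0.73469 (working shown to 5 dp, full precision carried).
Sample 2: N=123, proportions 0.11382, 0.13821, 0.20325, 0.21951, 0.17073, 0.15447, giving 1−D = 0.82543.
Difference = |0.73469 − 0.82543| = 0.09074, i.e. 0.091 to 3 decimal places.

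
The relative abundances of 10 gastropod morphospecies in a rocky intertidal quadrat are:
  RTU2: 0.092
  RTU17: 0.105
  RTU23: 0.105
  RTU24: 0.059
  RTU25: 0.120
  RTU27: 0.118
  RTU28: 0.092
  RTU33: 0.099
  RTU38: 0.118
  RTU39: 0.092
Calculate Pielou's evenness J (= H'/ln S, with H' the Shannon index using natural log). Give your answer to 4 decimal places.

0.9930

H' = −Σ pᵢ ln pᵢ = −((-0.219509) + (-0.236648) + (-0.236648) + (-0.166983) + (-0.254432) + (-0.252174) + (-0.219509) + (-0.228951) + (-0.252174) + (-0.219509)) = 2.286538 (working shown to 6 dp, full precision carried).
With S = 10 species, ln S = 2.302585, so J = 2.286538/2.302585 = 0.993031, i.e. 0.9930 to 4 decimal places.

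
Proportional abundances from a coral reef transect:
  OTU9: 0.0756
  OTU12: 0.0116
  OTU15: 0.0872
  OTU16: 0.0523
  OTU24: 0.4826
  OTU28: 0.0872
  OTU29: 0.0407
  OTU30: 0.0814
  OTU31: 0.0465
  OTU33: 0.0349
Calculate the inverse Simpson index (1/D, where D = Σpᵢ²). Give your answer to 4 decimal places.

3.7264

D = 0.0756² + 0.0116² + 0.0872² + 0.0523² + 0.4826² + 0.0872² + 0.0407² + 0.0814² + 0.0465² + 0.0349² = 0.00571536 + 0.00013456 + 0.00760384 + 0.00273529 + 0.23290276 + 0.00760384 + 0.00165649 + 0.00662596 + 0.00216225 + 0.00121801 = 0.26835836 (working shown to 8 dp, full precision carried).
So 1/D = 3.726361, i.e. 3.7264 to 4 decimal places.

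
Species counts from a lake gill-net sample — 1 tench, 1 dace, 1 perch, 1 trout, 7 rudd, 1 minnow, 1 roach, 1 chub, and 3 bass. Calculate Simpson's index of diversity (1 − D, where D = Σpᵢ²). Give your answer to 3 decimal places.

Total N = 1+1+1+1+7+1+1+1+3 = 17, so the proportions are 0.05882, 0.05882, 0.05882, 0.05882, 0.41176, 0.05882, 0.05882, 0.05882, 0.17647 (working shown to 5 dp, full precision carried).
D = 0.05882² + 0.05882² + 0.05882² + 0.05882² + 0.41176² + 0.05882² + 0.05882² + 0.05882² + 0.17647² = 0.00346 + 0.00346 + 0.00346 + 0.00346 + 0.16955 + 0.00346 + 0.00346 + 0.00346 + 0.03114 = 0.22491.
So 1 − D = 0.77509, i.e. 0.775 to 3 decimal places.

0.775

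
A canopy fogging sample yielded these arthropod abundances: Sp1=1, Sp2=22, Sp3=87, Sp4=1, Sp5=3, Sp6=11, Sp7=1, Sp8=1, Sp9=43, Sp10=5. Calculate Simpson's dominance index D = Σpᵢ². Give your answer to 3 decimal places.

0.329

Total N = 1+22+87+1+3+11+1+1+43+5 = 175, so the proportions are 0.00571, 0.12571, 0.49714, 0.00571, 0.01714, 0.06286, 0.00571, 0.00571, 0.24571, 0.02857 (working shown to 5 dp, full precision carried).
D = 0.00571² + 0.12571² + 0.49714² + 0.00571² + 0.01714² + 0.06286² + 0.00571² + 0.00571² + 0.24571² + 0.02857² = 0.00003 + 0.01580 + 0.24715 + 0.00003 + 0.00029 + 0.00395 + 0.00003 + 0.00003 + 0.06038 + 0.00082 = 0.32852.
To 3 decimal places, D = 0.329.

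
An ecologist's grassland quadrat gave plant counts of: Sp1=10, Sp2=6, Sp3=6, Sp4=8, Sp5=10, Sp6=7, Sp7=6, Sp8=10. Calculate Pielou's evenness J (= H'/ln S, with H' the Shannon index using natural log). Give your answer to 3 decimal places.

Total N = 10+6+6+8+10+7+6+10 = 63, so the proportions are 0.15873, 0.09524, 0.09524, 0.12698, 0.15873, 0.11111, 0.09524, 0.15873 (working shown to 5 dp, full precision carried).
H' = −Σ pᵢ ln pᵢ = −((-0.29215) + (-0.22394) + (-0.22394) + (-0.26206) + (-0.29215) + (-0.24414) + (-0.22394) + (-0.29215)) = 2.05447.
With S = 8 species, ln S = 2.07944, so J = 2.05447/2.07944 = 0.98799, i.e. 0.988 to 3 decimal places.

0.988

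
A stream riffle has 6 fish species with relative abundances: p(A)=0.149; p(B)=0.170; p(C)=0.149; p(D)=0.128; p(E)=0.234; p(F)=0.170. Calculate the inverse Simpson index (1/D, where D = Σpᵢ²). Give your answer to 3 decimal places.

D = 0.149² + 0.17² + 0.149² + 0.128² + 0.234² + 0.17² = 0.0222010 + 0.0289000 + 0.0222010 + 0.0163840 + 0.0547560 + 0.0289000 = 0.1733420 (working shown to 7 dp, full precision carried).
So 1/D = 5.76894, i.e. 5.769 to 3 decimal places.

5.769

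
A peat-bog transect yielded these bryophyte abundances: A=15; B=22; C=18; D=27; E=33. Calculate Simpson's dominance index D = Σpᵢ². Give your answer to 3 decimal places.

0.216

Total N = 15+22+18+27+33 = 115, so the proportions are 0.13043, 0.1913, 0.15652, 0.23478, 0.28696 (working shown to 5 dp, full precision carried).
D = 0.13043² + 0.1913² + 0.15652² + 0.23478² + 0.28696² = 0.01701 + 0.03660 + 0.02450 + 0.05512 + 0.08234 = 0.21558.
To 3 decimal places, D = 0.216.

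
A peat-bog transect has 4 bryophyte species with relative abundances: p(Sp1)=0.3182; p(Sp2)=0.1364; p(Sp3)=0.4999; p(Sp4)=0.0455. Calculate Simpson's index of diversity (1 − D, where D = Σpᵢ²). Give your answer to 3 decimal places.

D = 0.3182² + 0.1364² + 0.4999² + 0.0455² = 0.10125 + 0.01860 + 0.24990 + 0.00207 = 0.37183 (working shown to 5 dp, full precision carried).
So 1 − D = 0.62817, i.e. 0.628 to 3 decimal places.

0.628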